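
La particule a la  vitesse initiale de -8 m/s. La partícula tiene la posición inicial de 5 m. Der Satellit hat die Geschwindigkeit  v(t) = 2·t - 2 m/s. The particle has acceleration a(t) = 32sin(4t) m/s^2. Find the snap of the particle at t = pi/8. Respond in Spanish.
Partiendo de la aceleración a(t) = 32·sin(4·t), tomamos 2 derivadas. Derivando la aceleración, obtenemos la sacudida: j(t) = 128·cos(4·t). La derivada de la sacudida da el snap: s(t) = -512·sin(4·t). Usando s(t) = -512·sin(4·t) y sustituyendo t = pi/8, encontramos s = -512.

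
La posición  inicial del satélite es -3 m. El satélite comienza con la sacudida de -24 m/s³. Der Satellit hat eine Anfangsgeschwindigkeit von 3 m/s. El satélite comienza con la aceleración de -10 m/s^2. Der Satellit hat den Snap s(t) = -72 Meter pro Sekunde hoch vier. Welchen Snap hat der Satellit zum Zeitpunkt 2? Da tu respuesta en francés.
De l'équation du snap s(t) = -72, nous substituons t = 2 pour obtenir s = -72.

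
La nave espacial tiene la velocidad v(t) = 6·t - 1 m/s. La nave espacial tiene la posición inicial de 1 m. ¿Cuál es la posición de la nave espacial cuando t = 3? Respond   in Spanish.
Partiendo de la velocidad v(t) = 6·t - 1, tomamos 1 antiderivada. La antiderivada de la velocidad, con x(0) = 1, da la posición: x(t) = 3·t^2 - t + 1. Usando x(t) = 3·t^2 - t + 1 y sustituyendo t = 3, encontramos x = 25.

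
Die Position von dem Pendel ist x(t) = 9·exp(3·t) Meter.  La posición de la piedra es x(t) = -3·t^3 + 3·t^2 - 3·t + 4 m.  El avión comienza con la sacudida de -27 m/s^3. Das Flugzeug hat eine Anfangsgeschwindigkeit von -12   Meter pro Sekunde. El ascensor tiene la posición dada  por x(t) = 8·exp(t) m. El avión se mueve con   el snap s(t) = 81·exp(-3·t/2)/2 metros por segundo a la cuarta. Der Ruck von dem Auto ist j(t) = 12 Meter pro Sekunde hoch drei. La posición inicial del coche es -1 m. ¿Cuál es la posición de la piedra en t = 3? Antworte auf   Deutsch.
Aus der Gleichung für die Position x(t) = -3·t^3 + 3·t^2 - 3·t + 4, setzen wir t = 3 ein und erhalten x = -59.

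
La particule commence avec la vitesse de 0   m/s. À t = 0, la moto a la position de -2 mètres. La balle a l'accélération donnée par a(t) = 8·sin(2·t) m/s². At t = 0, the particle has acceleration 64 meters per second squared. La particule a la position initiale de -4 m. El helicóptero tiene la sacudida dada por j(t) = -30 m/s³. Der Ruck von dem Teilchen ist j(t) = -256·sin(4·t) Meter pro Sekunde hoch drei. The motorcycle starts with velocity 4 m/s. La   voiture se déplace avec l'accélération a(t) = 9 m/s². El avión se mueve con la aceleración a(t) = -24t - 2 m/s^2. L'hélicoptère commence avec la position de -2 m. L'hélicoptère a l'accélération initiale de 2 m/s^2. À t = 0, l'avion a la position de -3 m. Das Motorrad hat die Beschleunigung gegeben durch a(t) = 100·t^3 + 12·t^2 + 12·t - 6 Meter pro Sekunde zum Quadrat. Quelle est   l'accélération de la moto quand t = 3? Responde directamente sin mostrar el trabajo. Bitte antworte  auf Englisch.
The answer is 2838.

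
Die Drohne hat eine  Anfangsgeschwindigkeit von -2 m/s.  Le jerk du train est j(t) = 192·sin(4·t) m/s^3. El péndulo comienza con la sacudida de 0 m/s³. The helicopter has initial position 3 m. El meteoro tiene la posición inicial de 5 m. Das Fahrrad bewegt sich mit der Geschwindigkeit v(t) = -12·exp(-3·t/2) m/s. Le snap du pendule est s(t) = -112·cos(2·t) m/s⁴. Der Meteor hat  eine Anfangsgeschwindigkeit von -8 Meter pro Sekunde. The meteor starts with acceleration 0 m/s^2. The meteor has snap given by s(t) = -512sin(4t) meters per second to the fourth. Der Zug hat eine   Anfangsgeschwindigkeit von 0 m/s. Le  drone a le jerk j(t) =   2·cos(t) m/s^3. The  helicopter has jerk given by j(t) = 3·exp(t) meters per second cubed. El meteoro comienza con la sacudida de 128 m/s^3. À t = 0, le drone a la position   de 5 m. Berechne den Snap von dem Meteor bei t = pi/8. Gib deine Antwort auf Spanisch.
Tenemos el snap s(t) = -512·sin(4·t). Sustituyendo t = pi/8: s(pi/8) = -512.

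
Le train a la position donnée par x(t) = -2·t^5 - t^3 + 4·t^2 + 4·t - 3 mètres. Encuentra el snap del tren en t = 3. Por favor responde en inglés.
Starting from position x(t) = -2·t^5 - t^3 + 4·t^2 + 4·t - 3, we take 4 derivatives. Differentiating position, we get velocity: v(t) = -10·t^4 - 3·t^2 + 8·t + 4. Taking d/dt of v(t), we find a(t) = -40·t^3 - 6·t + 8. The derivative of acceleration gives jerk: j(t) = -120·t^2 - 6. Taking d/dt of j(t), we find s(t) = -240·t. We have snap s(t) = -240·t. Substituting t = 3: s(3) = -720.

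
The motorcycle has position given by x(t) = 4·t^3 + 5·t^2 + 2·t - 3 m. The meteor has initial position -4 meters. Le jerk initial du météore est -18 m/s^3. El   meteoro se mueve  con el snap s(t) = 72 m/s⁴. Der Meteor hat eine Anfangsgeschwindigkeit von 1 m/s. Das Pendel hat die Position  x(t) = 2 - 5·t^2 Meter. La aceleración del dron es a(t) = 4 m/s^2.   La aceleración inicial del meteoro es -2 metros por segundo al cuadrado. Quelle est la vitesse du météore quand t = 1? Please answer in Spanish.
Partiendo del snap s(t) = 72, tomamos 3 antiderivadas. La antiderivada del snap es la sacudida. Usando j(0) = -18, obtenemos j(t) = 72·t - 18. La integral de la sacudida, con a(0) = -2, da la aceleración: a(t) = 36·t^2 - 18·t - 2. La antiderivada de la aceleración, con v(0) = 1, da la velocidad: v(t) = 12·t^3 - 9·t^2 - 2·t + 1. De la ecuación de la velocidad v(t) = 12·t^3 - 9·t^2 - 2·t + 1, sustituimos t = 1 para obtener v = 2.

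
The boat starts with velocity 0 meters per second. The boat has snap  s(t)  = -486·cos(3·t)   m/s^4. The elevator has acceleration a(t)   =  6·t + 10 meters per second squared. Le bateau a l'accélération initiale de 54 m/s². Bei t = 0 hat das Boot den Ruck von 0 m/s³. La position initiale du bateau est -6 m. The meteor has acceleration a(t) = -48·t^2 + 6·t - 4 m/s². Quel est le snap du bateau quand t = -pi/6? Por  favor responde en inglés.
From the given snap equation s(t) = -486·cos(3·t), we substitute t = -pi/6 to get s = 0.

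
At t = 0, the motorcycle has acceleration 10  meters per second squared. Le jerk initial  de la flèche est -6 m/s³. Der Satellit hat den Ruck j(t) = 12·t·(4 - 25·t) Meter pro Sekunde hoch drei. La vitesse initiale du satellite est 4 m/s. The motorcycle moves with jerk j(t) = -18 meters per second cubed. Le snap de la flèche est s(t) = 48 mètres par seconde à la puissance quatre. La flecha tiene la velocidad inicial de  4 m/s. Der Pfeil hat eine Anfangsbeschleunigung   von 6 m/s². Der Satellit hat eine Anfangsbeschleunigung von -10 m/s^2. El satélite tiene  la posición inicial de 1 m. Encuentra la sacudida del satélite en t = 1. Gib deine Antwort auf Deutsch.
Aus der Gleichung für den Ruck j(t) = 12·t·(4 - 25·t), setzen wir t = 1 ein und erhalten j = -252.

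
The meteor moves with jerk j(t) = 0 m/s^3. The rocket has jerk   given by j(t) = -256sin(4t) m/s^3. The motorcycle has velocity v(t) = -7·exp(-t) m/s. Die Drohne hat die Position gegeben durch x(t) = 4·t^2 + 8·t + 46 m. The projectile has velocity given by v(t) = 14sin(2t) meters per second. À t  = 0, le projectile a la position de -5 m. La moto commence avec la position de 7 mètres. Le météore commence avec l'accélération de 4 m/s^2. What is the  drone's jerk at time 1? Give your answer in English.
To solve this, we need to take 3 derivatives of our position equation x(t) = 4·t^2 + 8·t + 46. The derivative of position gives velocity: v(t) = 8·t + 8. Taking d/dt of v(t), we find a(t) = 8. Differentiating acceleration, we get jerk: j(t) = 0. Using j(t) = 0 and substituting t = 1, we find j = 0.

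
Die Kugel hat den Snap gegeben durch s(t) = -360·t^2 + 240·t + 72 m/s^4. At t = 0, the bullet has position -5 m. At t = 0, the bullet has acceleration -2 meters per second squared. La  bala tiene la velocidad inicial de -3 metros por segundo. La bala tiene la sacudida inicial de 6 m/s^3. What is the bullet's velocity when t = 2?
We must find the integral of our snap equation s(t) = -360·t^2 + 240·t + 72 3 times. The antiderivative of snap, with j(0) = 6, gives jerk: j(t) = -120·t^3 + 120·t^2 + 72·t + 6. Integrating jerk and using the initial condition a(0) = -2, we get a(t) = -30·t^4 + 40·t^3 + 36·t^2 + 6·t - 2. Integrating acceleration and using the initial condition v(0) = -3, we get v(t) = -6·t^5 + 10·t^4 + 12·t^3 + 3·t^2 - 2·t - 3. From the given velocity equation v(t) = -6·t^5 + 10·t^4 + 12·t^3 + 3·t^2 - 2·t - 3, we substitute t = 2 to get v = 69.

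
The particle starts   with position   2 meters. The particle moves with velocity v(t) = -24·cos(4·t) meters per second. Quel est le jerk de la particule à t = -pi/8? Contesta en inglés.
To solve this, we need to take 2 derivatives of our velocity equation v(t) = -24·cos(4·t). The derivative of velocity gives acceleration: a(t) = 96·sin(4·t). The derivative of acceleration gives jerk: j(t) = 384·cos(4·t). From the given jerk equation j(t) = 384·cos(4·t), we substitute t = -pi/8 to get j = 0.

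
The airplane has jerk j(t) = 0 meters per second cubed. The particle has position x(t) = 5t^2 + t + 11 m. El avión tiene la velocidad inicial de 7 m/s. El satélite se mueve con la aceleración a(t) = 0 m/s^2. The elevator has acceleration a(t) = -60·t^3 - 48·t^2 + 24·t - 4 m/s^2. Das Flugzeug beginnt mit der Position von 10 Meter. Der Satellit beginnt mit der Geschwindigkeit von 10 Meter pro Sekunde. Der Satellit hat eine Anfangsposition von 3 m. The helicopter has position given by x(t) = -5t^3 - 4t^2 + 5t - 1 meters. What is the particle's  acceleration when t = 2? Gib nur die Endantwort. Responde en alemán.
Die Antwort ist 10.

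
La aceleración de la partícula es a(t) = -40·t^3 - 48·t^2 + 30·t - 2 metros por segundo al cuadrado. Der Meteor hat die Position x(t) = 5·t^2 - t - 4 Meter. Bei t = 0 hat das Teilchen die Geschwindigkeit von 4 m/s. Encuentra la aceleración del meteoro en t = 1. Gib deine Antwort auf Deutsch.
Wir müssen unsere Gleichung für die Position x(t) = 5·t^2 - t - 4 2-mal ableiten. Durch Ableiten von der Position erhalten wir die Geschwindigkeit: v(t) = 10·t - 1. Durch Ableiten von der Geschwindigkeit erhalten wir die Beschleunigung: a(t) = 10. Mit a(t) = 10 und Einsetzen von t = 1, finden wir a = 10.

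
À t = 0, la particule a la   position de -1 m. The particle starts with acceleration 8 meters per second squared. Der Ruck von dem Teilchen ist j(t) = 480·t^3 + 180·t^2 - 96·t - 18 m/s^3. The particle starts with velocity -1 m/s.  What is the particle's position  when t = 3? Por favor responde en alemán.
Um dies zu lösen, müssen wir 3 Stammfunktionen unserer Gleichung für den Ruck j(t) = 480·t^3 + 180·t^2 - 96·t - 18 finden. Das Integral von dem Ruck, mit a(0) = 8, ergibt die Beschleunigung: a(t) = 120·t^4 + 60·t^3 - 48·t^2 - 18·t + 8. Das Integral von der Beschleunigung ist die Geschwindigkeit. Mit v(0) = -1 erhalten wir v(t) = 24·t^5 + 15·t^4 - 16·t^3 - 9·t^2 + 8·t - 1. Mit ∫v(t)dt und Anwendung von x(0) = -1, finden wir x(t) = 4·t^6 + 3·t^5 - 4·t^4 - 3·t^3 + 4·t^2 - t - 1. Aus der Gleichung für die Position x(t) = 4·t^6 + 3·t^5 - 4·t^4 - 3·t^3 + 4·t^2 - t - 1, setzen wir t = 3 ein und erhalten x = 3272.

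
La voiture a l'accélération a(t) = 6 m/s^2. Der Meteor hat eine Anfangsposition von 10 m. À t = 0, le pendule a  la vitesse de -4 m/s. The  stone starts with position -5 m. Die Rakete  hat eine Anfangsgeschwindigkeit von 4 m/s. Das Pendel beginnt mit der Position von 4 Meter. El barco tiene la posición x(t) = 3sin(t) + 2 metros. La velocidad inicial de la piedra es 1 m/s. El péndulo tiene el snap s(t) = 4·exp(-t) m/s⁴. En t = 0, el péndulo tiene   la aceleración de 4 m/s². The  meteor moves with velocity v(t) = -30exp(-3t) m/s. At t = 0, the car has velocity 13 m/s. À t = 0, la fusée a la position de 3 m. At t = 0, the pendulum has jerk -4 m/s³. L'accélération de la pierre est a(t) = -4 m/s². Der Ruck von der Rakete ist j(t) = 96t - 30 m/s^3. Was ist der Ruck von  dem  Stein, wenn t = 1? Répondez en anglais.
To solve this, we need to take 1 derivative of our acceleration equation a(t) = -4. The derivative of acceleration gives jerk: j(t) = 0. From the given jerk equation j(t) = 0, we substitute t = 1 to get j = 0.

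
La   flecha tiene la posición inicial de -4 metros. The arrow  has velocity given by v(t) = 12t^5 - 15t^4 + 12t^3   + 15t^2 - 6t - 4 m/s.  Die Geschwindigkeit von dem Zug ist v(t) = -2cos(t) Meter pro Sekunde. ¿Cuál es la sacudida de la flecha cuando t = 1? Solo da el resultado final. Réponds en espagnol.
j(1) = 162.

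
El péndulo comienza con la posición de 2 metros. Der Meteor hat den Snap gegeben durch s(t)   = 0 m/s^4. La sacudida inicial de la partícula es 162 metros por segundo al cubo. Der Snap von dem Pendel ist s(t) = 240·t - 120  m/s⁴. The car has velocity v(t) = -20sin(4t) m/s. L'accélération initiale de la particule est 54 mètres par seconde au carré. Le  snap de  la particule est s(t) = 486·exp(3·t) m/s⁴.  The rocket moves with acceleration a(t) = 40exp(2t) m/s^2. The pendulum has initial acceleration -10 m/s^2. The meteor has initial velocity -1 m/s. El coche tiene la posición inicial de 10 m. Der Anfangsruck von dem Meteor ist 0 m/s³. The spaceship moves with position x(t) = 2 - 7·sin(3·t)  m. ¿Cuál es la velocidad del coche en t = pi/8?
Usando v(t) = -20·sin(4·t) y sustituyendo t = pi/8, encontramos v = -20.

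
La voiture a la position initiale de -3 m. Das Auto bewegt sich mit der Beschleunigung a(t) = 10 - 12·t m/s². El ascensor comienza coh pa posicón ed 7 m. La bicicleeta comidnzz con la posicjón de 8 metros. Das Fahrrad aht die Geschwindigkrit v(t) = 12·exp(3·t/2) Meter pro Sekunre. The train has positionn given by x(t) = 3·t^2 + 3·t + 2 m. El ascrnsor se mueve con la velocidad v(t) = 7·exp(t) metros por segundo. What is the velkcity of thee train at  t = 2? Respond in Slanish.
Para resolver esto, necesitamos tomar 1 derivada de nuestra ecuación de la posición x(t) = 3·t^2 + 3·t + 2. La derivada de la posición da la velocidad: v(t) = 6·t + 3. Usando v(t) = 6·t + 3 y sustituyendo t = 2, encontramos v = 15.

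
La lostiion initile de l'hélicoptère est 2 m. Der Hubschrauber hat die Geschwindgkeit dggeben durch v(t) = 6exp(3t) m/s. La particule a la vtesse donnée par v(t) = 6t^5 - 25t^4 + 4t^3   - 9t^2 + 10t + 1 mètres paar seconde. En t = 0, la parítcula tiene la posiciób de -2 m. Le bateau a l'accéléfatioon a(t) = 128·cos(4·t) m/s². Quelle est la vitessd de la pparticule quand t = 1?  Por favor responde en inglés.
Using v(t) = 6·t^5 - 25·t^4 + 4·t^3 - 9·t^2 + 10·t + 1 and substituting t = 1, we find v = -13.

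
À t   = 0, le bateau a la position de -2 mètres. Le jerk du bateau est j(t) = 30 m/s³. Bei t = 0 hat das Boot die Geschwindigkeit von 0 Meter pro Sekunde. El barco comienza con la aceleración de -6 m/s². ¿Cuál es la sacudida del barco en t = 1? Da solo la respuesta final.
j(1) = 30.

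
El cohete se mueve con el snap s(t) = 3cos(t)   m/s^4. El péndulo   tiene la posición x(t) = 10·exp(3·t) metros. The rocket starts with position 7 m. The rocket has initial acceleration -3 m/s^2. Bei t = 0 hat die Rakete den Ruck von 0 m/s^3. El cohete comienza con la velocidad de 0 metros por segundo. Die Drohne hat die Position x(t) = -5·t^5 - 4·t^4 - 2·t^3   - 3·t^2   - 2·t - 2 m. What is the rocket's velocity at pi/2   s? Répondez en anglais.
To find the answer, we compute 3 antiderivatives of s(t) = 3·cos(t). Taking ∫s(t)dt and applying j(0) = 0, we find j(t) = 3·sin(t). Integrating jerk and using the initial condition a(0) = -3, we get a(t) = -3·cos(t). Integrating acceleration and using the initial condition v(0) = 0, we get v(t) = -3·sin(t). From the given velocity equation v(t) = -3·sin(t), we substitute t = pi/2 to get v = -3.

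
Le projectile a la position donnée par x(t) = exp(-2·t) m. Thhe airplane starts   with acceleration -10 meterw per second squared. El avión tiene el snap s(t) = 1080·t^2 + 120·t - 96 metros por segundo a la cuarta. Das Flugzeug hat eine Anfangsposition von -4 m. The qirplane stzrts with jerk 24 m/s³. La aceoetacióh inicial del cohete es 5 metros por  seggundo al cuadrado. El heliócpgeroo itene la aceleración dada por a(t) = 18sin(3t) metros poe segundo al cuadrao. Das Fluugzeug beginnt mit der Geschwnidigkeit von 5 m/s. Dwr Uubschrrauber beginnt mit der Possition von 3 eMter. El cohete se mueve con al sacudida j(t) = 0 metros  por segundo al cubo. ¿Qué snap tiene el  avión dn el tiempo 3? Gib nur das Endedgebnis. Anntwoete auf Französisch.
La réponse est 9984.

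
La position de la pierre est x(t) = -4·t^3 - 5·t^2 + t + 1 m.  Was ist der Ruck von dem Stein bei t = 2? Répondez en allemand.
Wir müssen unsere Gleichung für die Position x(t) = -4·t^3 - 5·t^2 + t + 1 3-mal ableiten. Durch Ableiten von der Position erhalten wir die Geschwindigkeit: v(t) = -12·t^2 - 10·t + 1. Mit d/dt von v(t) finden wir a(t) = -24·t - 10. Durch Ableiten von der Beschleunigung erhalten wir den Ruck: j(t) = -24. Wir haben den Ruck j(t) = -24. Durch Einsetzen von t = 2: j(2) = -24.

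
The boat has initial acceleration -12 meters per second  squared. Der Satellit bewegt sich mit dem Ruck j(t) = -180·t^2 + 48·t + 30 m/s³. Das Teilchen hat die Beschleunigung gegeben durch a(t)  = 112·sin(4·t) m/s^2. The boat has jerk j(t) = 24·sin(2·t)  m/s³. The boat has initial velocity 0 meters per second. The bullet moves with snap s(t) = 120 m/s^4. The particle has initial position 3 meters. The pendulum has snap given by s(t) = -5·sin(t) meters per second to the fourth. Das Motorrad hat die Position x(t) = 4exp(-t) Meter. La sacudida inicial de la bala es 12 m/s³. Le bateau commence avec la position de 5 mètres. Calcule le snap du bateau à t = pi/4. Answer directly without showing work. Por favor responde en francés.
Le snap à t = pi/4 est s = 0.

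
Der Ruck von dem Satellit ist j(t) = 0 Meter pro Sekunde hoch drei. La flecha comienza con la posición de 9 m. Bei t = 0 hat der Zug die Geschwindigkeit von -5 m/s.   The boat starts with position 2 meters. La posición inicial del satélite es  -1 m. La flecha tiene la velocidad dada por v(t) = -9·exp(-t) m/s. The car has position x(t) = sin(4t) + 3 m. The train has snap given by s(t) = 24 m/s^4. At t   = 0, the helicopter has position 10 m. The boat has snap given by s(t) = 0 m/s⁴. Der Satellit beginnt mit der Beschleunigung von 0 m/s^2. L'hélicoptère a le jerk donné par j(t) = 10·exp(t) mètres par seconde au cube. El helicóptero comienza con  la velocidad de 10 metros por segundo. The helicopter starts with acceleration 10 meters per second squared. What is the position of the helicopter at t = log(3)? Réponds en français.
Nous devons trouver l'intégrale de notre équation du jerk j(t) = 10·exp(t) 3 fois. En prenant ∫j(t)dt et en appliquant a(0) = 10, nous trouvons a(t) = 10·exp(t). La primitive de l'accélération, avec v(0) = 10, donne la vitesse: v(t) = 10·exp(t). La primitive de la vitesse, avec x(0) = 10, donne la position: x(t) = 10·exp(t). En utilisant x(t) = 10·exp(t) et en substituant t = log(3), nous trouvons x = 30.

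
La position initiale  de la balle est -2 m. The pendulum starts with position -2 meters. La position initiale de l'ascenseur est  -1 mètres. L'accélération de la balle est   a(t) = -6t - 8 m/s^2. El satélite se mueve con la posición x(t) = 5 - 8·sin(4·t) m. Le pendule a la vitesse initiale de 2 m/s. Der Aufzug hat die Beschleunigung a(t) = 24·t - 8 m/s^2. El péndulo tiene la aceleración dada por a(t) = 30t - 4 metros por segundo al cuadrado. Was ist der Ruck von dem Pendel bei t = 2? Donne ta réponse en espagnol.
Debemos derivar nuestra ecuación de la aceleración a(t) = 30·t - 4 1 vez. La derivada de la aceleración da la sacudida: j(t) = 30. Usando j(t) = 30 y sustituyendo t = 2, encontramos j = 30.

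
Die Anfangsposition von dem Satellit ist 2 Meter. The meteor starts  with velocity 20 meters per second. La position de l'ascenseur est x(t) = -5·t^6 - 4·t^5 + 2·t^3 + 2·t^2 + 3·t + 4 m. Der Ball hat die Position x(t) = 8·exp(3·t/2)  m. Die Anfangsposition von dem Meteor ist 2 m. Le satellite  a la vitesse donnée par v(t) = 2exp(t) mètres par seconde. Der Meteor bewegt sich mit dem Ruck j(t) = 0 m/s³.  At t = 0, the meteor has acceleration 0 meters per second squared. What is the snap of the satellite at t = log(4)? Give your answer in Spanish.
Debemos derivar nuestra ecuación de la velocidad v(t) = 2·exp(t) 3 veces. Derivando la velocidad, obtenemos la aceleración: a(t) = 2·exp(t). La derivada de la aceleración da la sacudida: j(t) = 2·exp(t). Tomando d/dt de j(t), encontramos s(t) = 2·exp(t). De la ecuación del snap s(t) = 2·exp(t), sustituimos t = log(4) para obtener s = 8.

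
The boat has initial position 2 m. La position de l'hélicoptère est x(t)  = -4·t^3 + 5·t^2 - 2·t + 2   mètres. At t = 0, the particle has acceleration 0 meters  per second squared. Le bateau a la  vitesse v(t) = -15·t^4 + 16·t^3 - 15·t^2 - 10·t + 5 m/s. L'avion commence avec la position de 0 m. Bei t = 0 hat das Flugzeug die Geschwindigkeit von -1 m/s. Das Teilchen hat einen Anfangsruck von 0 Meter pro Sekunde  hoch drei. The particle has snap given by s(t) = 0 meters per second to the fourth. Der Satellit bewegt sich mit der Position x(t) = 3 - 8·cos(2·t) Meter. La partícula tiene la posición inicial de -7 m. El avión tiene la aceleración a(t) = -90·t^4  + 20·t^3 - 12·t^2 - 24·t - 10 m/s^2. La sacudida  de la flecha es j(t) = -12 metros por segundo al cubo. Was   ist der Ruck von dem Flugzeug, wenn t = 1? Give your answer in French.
Pour résoudre ceci, nous devons prendre 1 dérivée de notre équation de l'accélération a(t) = -90·t^4 + 20·t^3 - 12·t^2 - 24·t - 10. La dérivée de l'accélération donne le jerk: j(t) = -360·t^3 + 60·t^2 - 24·t - 24. En utilisant j(t) = -360·t^3 + 60·t^2 - 24·t - 24 et en substituant t = 1, nous trouvons j = -348.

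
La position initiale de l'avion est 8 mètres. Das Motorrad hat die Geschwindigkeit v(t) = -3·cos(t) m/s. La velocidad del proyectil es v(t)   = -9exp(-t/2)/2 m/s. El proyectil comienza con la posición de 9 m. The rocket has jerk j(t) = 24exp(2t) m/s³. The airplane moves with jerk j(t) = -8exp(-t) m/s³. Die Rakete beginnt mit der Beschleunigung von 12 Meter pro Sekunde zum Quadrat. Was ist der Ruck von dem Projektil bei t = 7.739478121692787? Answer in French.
Nous devons dériver notre équation de la vitesse v(t) = -9·exp(-t/2)/2 2 fois. En dérivant la vitesse, nous obtenons l'accélération: a(t) = 9·exp(-t/2)/4. La dérivée de l'accélération donne le jerk: j(t) = -9·exp(-t/2)/8. De l'équation du jerk j(t) = -9·exp(-t/2)/8, nous substituons t = 7.739478121692787 pour obtenir j = -0.0234717895132371.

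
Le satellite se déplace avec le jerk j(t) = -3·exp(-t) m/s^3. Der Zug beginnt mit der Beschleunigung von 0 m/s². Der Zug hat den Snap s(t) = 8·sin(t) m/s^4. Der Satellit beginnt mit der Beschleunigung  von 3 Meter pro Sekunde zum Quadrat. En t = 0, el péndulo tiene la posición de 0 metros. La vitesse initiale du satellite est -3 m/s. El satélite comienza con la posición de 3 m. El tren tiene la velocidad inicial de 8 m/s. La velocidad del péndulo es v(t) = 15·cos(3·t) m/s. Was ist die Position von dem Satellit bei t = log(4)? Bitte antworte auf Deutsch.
Ausgehend von dem Ruck j(t) = -3·exp(-t), nehmen wir 3 Stammfunktionen. Die Stammfunktion von dem Ruck, mit a(0) = 3, ergibt die Beschleunigung: a(t) = 3·exp(-t). Durch Integration von der Beschleunigung und Verwendung der Anfangsbedingung v(0) = -3, erhalten wir v(t) = -3·exp(-t). Das Integral von der Geschwindigkeit ist die Position. Mit x(0) = 3 erhalten wir x(t) = 3·exp(-t). Aus der Gleichung für die Position x(t) = 3·exp(-t), setzen wir t = log(4) ein und erhalten x = 3/4.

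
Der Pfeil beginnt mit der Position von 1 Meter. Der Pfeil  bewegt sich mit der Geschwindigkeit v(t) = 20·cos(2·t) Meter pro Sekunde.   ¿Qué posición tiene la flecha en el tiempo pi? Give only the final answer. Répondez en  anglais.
x(pi) = 1.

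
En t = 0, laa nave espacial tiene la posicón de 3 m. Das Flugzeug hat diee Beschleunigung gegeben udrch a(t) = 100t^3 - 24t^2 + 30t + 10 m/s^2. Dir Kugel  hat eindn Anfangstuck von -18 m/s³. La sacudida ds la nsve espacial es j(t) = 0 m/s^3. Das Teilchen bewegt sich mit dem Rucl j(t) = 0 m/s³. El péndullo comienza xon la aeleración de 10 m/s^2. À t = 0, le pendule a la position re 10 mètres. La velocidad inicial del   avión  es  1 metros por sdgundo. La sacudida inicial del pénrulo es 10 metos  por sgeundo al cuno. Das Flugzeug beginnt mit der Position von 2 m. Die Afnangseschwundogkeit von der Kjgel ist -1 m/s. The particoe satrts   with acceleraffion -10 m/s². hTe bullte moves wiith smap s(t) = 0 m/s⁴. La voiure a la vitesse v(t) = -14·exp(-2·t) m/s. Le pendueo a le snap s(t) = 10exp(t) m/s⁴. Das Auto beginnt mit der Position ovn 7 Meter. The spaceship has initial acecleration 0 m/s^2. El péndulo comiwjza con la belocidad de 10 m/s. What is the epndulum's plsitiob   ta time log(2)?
To solve this, we need to take 4 integrals of our snap equation s(t) = 10·exp(t). Finding the antiderivative of s(t) and using j(0) = 10: j(t) = 10·exp(t). The antiderivative of jerk, with a(0) = 10, gives acceleration: a(t) = 10·exp(t). The integral of acceleration, with v(0) = 10, gives velocity: v(t) = 10·exp(t). Finding the antiderivative of v(t) and using x(0) = 10: x(t) = 10·exp(t). We have position x(t) = 10·exp(t). Substituting t = log(2): x(log(2)) = 20.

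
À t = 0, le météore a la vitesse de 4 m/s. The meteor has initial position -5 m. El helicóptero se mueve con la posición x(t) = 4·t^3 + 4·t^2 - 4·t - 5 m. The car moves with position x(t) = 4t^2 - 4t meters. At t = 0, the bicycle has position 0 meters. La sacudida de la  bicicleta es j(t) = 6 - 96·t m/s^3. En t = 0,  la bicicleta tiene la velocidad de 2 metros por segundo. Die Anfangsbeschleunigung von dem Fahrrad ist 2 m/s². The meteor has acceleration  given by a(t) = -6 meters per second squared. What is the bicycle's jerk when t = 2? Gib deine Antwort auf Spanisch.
Tenemos la sacudida j(t) = 6 - 96·t. Sustituyendo t = 2: j(2) = -186.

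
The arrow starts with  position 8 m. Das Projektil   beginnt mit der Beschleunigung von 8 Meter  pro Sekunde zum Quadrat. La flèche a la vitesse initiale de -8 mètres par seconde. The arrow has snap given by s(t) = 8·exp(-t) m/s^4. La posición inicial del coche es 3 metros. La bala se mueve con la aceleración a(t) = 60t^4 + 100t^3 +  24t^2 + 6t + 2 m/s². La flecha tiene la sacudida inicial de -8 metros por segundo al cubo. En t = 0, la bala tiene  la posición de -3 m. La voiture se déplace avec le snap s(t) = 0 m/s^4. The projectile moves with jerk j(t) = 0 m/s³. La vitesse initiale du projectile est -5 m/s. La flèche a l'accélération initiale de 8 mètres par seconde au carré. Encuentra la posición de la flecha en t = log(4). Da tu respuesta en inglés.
Starting from snap s(t) = 8·exp(-t), we take 4 antiderivatives. Taking ∫s(t)dt and applying j(0) = -8, we find j(t) = -8·exp(-t). Finding the integral of j(t) and using a(0) = 8: a(t) = 8·exp(-t). The integral of acceleration is velocity. Using v(0) = -8, we get v(t) = -8·exp(-t). Integrating velocity and using the initial condition x(0) = 8, we get x(t) = 8·exp(-t). From the given position equation x(t) = 8·exp(-t), we substitute t = log(4) to get x = 2.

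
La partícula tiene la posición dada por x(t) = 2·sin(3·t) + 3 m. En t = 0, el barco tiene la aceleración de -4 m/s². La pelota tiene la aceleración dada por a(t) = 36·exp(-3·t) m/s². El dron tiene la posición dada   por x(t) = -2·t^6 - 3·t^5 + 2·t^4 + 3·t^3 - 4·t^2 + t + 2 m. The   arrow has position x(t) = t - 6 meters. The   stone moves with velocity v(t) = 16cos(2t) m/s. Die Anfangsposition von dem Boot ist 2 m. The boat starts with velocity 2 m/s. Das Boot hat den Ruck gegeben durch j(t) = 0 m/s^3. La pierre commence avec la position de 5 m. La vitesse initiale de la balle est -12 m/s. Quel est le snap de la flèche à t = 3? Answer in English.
We must differentiate our position equation x(t) = t - 6 4 times. The derivative of position gives velocity: v(t) = 1. Taking d/dt of v(t), we find a(t) = 0. Taking d/dt of a(t), we find j(t) = 0. The derivative of jerk gives snap: s(t) = 0. Using s(t) = 0 and substituting t = 3, we find s = 0.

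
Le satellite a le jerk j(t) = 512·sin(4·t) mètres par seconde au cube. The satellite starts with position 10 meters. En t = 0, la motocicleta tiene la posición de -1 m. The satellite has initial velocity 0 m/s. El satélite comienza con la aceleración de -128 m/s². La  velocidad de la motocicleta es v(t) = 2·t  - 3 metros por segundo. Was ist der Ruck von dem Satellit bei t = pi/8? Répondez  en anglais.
Using j(t) = 512·sin(4·t) and substituting t = pi/8, we find j = 512.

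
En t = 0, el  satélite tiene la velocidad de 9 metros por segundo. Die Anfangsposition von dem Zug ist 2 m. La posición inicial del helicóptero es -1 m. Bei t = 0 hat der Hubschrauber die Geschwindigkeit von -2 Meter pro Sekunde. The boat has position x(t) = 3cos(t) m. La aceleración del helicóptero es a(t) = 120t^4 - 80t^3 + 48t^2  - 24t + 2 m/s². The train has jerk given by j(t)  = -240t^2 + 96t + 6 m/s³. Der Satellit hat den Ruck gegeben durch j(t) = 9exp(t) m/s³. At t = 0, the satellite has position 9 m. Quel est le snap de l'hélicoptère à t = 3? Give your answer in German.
Ausgehend von der Beschleunigung a(t) = 120·t^4 - 80·t^3 + 48·t^2 - 24·t + 2, nehmen wir 2 Ableitungen. Mit d/dt von a(t) finden wir j(t) = 480·t^3 - 240·t^2 + 96·t - 24. Die Ableitung von dem Ruck ergibt den Snap: s(t) = 1440·t^2 - 480·t + 96. Aus der Gleichung für den Snap s(t) = 1440·t^2 - 480·t + 96, setzen wir t = 3 ein und erhalten s = 11616.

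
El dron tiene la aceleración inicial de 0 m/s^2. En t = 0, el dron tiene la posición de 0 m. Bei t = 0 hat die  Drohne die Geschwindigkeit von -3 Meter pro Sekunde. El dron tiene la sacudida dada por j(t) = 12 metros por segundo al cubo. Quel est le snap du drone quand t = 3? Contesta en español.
Partiendo de la sacudida j(t) = 12, tomamos 1 derivada. La derivada de la sacudida da el snap: s(t) = 0. Usando s(t) = 0 y sustituyendo t = 3, encontramos s = 0.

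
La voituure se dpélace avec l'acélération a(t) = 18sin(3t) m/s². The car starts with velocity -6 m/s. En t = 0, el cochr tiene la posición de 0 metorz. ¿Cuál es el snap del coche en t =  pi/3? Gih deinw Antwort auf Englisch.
To solve this, we need to take 2 derivatives of our acceleration equation a(t) = 18·sin(3·t). Differentiating acceleration, we get jerk: j(t) = 54·cos(3·t). The derivative of jerk gives snap: s(t) = -162·sin(3·t). Using s(t) = -162·sin(3·t) and substituting t = pi/3, we find s = 0.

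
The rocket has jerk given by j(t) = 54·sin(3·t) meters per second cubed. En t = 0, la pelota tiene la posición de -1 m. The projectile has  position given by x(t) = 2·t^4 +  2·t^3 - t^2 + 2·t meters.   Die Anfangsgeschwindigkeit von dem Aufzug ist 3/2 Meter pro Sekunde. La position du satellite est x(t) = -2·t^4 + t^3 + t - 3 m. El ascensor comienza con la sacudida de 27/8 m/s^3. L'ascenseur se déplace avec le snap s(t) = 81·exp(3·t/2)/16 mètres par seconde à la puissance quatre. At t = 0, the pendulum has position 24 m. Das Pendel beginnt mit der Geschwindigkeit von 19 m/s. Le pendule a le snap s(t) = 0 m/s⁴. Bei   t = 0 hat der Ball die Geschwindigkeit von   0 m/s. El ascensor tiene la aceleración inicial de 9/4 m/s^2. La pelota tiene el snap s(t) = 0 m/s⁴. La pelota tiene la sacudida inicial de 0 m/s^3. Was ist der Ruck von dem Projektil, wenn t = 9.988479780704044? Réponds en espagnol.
Partiendo de la posición x(t) = 2·t^4 + 2·t^3 - t^2 + 2·t, tomamos 3 derivadas. Derivando la posición, obtenemos la velocidad: v(t) = 8·t^3 + 6·t^2 - 2·t + 2. La derivada de la velocidad da la aceleración: a(t) = 24·t^2 + 12·t - 2. Derivando la aceleración, obtenemos la sacudida: j(t) = 48·t + 12. De la ecuación de la sacudida j(t) = 48·t + 12, sustituimos t = 9.988479780704044 para obtener j = 491.447029473794.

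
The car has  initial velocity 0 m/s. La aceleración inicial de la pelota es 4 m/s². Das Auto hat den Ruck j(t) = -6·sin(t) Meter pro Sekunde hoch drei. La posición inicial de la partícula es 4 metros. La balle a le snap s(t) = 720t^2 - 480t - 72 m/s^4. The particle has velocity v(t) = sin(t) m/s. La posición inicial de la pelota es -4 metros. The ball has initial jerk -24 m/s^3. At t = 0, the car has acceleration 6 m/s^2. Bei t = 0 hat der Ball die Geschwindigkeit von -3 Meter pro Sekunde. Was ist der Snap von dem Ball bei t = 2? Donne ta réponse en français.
Nous avons le snap s(t) = 720·t^2 - 480·t - 72. En substituant t = 2: s(2) = 1848.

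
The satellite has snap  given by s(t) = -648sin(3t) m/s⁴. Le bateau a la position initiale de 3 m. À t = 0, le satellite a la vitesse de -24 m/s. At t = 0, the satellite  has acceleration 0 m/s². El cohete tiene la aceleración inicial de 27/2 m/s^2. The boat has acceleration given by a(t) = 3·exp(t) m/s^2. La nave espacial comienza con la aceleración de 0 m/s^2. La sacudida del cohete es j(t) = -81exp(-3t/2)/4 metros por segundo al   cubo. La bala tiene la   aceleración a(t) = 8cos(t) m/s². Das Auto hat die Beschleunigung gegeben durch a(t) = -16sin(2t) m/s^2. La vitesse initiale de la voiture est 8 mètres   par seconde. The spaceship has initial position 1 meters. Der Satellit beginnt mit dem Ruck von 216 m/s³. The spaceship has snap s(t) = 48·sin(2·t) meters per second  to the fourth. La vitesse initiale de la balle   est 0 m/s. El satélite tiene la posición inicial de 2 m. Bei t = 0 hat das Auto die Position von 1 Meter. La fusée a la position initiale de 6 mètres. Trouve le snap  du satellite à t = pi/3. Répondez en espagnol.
Usando s(t) = -648·sin(3·t) y sustituyendo t = pi/3, encontramos s = 0.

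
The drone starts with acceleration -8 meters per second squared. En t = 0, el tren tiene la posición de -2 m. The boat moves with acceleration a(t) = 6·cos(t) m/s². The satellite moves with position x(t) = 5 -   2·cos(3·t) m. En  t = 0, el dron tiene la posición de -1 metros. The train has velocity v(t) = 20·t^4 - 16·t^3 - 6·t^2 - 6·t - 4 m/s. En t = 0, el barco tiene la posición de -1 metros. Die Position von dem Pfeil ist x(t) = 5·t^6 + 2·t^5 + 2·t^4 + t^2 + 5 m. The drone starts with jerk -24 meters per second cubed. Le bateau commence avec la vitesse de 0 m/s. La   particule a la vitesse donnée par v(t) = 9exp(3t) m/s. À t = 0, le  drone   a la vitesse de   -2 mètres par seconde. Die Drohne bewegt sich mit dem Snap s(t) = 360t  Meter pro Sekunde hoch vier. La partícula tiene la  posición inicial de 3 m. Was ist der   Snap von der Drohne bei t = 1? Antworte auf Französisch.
Nous avons le snap s(t) = 360·t. En substituant t = 1: s(1) = 360.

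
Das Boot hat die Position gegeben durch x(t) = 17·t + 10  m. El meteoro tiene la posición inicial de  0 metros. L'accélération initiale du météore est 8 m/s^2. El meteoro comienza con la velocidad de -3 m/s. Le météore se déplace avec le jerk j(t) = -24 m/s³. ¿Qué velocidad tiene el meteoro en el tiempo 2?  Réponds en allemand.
Um dies zu lösen, müssen wir 2 Integrale unserer Gleichung für den Ruck j(t) = -24 finden. Mit ∫j(t)dt und Anwendung von a(0) = 8, finden wir a(t) = 8 - 24·t. Durch Integration von der Beschleunigung und Verwendung der Anfangsbedingung v(0) = -3, erhalten wir v(t) = -12·t^2 + 8·t - 3. Aus der Gleichung für die Geschwindigkeit v(t) = -12·t^2 + 8·t - 3, setzen wir t = 2 ein und erhalten v = -35.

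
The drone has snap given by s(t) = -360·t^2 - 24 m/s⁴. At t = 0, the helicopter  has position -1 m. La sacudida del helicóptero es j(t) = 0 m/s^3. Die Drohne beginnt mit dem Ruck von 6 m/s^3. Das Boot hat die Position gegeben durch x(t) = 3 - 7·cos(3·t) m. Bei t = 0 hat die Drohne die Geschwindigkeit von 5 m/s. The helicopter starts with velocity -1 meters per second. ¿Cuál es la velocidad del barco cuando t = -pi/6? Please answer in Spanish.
Partiendo de la posición x(t) = 3 - 7·cos(3·t), tomamos 1 derivada. La derivada de la posición da la velocidad: v(t) = 21·sin(3·t). Usando v(t) = 21·sin(3·t) y sustituyendo t = -pi/6, encontramos v = -21.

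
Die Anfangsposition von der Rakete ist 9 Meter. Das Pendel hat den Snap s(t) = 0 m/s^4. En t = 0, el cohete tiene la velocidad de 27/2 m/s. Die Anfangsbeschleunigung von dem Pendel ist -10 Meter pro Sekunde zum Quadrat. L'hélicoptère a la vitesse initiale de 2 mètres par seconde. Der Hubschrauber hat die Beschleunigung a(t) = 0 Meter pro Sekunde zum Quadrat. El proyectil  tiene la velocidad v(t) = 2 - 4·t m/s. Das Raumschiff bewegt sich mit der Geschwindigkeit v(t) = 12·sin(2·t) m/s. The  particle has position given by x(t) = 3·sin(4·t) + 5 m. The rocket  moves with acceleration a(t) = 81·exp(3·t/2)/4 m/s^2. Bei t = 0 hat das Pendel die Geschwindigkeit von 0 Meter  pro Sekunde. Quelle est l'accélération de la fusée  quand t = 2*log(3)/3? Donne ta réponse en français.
De l'équation de l'accélération a(t) = 81·exp(3·t/2)/4, nous substituons t = 2*log(3)/3 pour obtenir a = 243/4.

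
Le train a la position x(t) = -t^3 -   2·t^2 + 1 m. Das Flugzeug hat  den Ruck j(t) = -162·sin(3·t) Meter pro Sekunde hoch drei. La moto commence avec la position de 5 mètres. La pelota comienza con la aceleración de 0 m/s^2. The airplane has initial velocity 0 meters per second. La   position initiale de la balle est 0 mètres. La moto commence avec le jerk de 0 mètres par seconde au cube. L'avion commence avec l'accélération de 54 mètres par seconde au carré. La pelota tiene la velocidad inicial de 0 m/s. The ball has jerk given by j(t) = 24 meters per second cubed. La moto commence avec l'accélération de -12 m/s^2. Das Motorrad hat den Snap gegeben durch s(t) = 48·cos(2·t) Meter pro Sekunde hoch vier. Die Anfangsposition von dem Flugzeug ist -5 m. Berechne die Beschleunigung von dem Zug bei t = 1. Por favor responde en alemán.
Um dies zu lösen, müssen wir 2 Ableitungen unserer Gleichung für die Position x(t) = -t^3 - 2·t^2 + 1 nehmen. Durch Ableiten von der Position erhalten wir die Geschwindigkeit: v(t) = -3·t^2 - 4·t. Die Ableitung von der Geschwindigkeit ergibt die Beschleunigung: a(t) = -6·t - 4. Mit a(t) = -6·t - 4 und Einsetzen von t = 1, finden wir a = -10.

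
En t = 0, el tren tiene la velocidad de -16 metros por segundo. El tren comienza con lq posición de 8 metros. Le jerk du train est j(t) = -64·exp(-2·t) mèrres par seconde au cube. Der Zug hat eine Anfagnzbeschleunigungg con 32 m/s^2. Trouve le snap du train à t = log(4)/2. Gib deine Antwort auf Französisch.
Nous devons dériver notre équation du jerk j(t) = -64·exp(-2·t) 1 fois. En dérivant le jerk, nous obtenons le snap: s(t) = 128·exp(-2·t). En utilisant s(t) = 128·exp(-2·t) et en substituant t = log(4)/2, nous trouvons s = 32.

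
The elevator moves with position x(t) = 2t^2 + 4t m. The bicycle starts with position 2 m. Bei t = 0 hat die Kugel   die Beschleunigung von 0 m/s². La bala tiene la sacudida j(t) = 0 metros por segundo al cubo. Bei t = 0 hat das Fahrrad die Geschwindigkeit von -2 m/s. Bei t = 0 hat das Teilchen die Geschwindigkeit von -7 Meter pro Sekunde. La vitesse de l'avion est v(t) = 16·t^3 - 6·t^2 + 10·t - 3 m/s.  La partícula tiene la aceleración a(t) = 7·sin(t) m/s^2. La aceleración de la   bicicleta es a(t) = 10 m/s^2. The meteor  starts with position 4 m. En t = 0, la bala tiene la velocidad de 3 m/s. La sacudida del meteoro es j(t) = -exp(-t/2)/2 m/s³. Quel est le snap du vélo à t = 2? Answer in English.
We must differentiate our acceleration equation a(t) = 10 2 times. Taking d/dt of a(t), we find j(t) = 0. The derivative of jerk gives snap: s(t) = 0. We have snap s(t) = 0. Substituting t = 2: s(2) = 0.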